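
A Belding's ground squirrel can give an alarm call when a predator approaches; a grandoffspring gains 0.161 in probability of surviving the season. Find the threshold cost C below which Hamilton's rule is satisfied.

0.04025

r to a grandoffspring = 1/4 (two parent–offspring links: r = (1/2)^2 = 1/4).
Hamilton's rule: n·r·B > C, so the trait is favored while C < n·r·B = 1·0.25·0.161 = 0.04025.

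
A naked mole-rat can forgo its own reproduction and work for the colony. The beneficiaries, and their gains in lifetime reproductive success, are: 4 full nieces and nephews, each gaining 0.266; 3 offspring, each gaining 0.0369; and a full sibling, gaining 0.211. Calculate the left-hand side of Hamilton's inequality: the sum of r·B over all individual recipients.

r to a full niece or nephew = 1/4 (full aunt/uncle↔niece/nephew: two paths of length 3 through the shared grandparent pair: r = 2·(1/2)^3 = 1/4).
r to an offspring = 1/2 (one parent–offspring link: r = (1/2)^1 = 1/2).
r to a full sibling = 1/2 (full sibs share both parents — two paths of length 2: r = 2·(1/2)^2 = 1/2).
Summing one r·B term per recipient: 4·0.25·0.266 + 3·0.5·0.0369 + 1·0.5·0.211 = 0.42685.

0.42685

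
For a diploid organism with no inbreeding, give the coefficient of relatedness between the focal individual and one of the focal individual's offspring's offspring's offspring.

0.125

Each parent–offspring link contributes a factor of 1/2, and independent paths through distinct common ancestors add.
Three parent–offspring links: r = (1/2)^3 = 1/8.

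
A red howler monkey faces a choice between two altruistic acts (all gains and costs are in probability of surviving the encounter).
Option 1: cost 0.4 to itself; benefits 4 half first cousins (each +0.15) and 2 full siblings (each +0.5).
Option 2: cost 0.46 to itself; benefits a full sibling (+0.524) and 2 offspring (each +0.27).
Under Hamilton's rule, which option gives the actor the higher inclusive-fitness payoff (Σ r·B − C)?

Option 1: r to a half first cousin = 0.0625.
Option 1: r to a full sibling = 0.5.
Option 1: Σ r·B − C = (4·0.0625·0.15 + 2·0.5·0.5) − 0.4 = 0.1375.
Option 2: r to a full sibling = 0.5.
Option 2: r to an offspring = 0.5.
Option 2: Σ r·B − C = (1·0.5·0.524 + 2·0.5·0.27) − 0.46 = 0.072.
Option 1 has the higher net inclusive-fitness payoff.

Option 1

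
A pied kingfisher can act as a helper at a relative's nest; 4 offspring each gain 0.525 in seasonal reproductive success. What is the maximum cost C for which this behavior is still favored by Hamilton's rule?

r to an offspring = 0.5 (one parent–offspring link: r = (1/2)^1 = 1/2).
Hamilton's rule: n·r·B > C, so the trait is favored while C < n·r·B = 4·0.5·0.525 = 1.05.

1.05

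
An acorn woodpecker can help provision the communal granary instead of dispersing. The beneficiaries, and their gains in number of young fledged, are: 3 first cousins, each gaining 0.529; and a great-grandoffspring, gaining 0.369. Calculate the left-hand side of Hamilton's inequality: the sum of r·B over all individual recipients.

0.2445

r to a first cousin = 0.125 (first cousins share one grandparent pair — two paths of length 4: r = 2·(1/2)^4 = 1/8).
r to a great-grandoffspring = 1/8 (three parent–offspring links: r = (1/2)^3 = 1/8).
Summing one r·B term per recipient: 3·0.125·0.529 + 1·0.125·0.369 = 0.2445.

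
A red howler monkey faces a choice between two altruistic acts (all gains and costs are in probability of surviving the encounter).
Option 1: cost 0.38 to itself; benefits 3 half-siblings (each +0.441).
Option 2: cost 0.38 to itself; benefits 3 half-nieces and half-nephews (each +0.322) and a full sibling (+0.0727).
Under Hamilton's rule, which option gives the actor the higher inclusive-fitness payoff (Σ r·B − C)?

Option 1: r to a half-sibling = 0.25.
Option 1: Σ r·B − C = (3·0.25·0.441) − 0.38 = -0.04925.
Option 2: r to a half-niece or half-nephew = 0.125.
Option 2: r to a full sibling = 0.5.
Option 2: Σ r·B − C = (3·0.125·0.322 + 1·0.5·0.0727) − 0.38 = -0.2229.
Option 1 has the higher net inclusive-fitness payoff.

Option 1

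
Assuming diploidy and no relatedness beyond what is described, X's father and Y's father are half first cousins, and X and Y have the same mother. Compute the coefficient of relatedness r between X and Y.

Relatedness sums over independent paths through distinct common ancestors.
X and Y are related in two ways: half second cousins through their fathers (r = 1/64) and half-sibs through their shared mother (r = 1/4).
r = 1/64 + 1/4 = 17/64 = 0.265625.

0.265625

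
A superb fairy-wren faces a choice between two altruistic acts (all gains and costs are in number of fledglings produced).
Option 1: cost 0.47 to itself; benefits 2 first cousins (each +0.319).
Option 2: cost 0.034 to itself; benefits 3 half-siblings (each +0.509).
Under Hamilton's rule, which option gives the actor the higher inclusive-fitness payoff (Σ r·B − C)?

Option 2

Option 1: r to a first cousin = 0.125.
Option 1: Σ r·B − C = (2·0.125·0.319) − 0.47 = -0.39025.
Option 2: r to a half-sibling = 0.25.
Option 2: Σ r·B − C = (3·0.25·0.509) − 0.034 = 0.34775.
Option 2 has the higher net inclusive-fitness payoff.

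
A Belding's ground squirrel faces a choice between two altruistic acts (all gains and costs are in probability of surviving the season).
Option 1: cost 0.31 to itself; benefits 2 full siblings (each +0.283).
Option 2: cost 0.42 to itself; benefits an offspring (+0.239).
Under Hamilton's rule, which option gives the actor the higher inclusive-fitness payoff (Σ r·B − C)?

Option 1

Option 1: r to a full sibling = 0.5.
Option 1: Σ r·B − C = (2·0.5·0.283) − 0.31 = -0.027.
Option 2: r to an offspring = 0.5.
Option 2: Σ r·B − C = (1·0.5·0.239) − 0.42 = -0.3005.
Option 1 has the higher net inclusive-fitness payoff.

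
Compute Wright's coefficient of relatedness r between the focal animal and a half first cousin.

Half first cousins share one grandparent — one path of length 4: r = (1/2)^4 = 1/16.

0.0625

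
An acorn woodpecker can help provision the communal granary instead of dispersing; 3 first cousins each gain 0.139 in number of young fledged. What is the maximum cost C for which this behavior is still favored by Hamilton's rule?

0.052125

r to a first cousin = 1/8 (first cousins share one grandparent pair — two paths of length 4: r = 2·(1/2)^4 = 1/8).
Hamilton's rule: n·r·B > C, so the trait is favored while C < n·r·B = 3·0.125·0.139 = 0.052125.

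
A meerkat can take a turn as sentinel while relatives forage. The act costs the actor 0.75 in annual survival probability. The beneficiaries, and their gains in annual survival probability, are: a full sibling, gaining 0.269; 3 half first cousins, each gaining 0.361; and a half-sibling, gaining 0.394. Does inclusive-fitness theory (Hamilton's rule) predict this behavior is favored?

No

Hamilton's rule: the trait is favored when the sum of r·B over every recipient exceeds the actor's cost C.
r to a full sibling = 0.5 (full sibs share both parents — two paths of length 2: r = 2·(1/2)^2 = 1/2).
r to a half first cousin = 1/16 (half first cousins share one grandparent — one path of length 4: r = (1/2)^4 = 1/16).
r to a half-sibling = 1/4 (half-sibs share one parent — one path of length 2: r = (1/2)^2 = 1/4).
Summing one r·B term per recipient: 1·0.5·0.269 + 3·0.0625·0.361 + 1·0.25·0.394 = 0.3006875.
0.3006875 < 0.75: the indirect benefit is less than the cost.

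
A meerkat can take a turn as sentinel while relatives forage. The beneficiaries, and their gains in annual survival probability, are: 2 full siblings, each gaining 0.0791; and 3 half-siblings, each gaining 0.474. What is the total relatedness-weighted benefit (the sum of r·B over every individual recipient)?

r to a full sibling = 0.5 (full sibs share both parents — two paths of length 2: r = 2·(1/2)^2 = 1/2).
r to a half-sibling = 1/4 (half-sibs share one parent — one path of length 2: r = (1/2)^2 = 1/4).
Summing one r·B term per recipient: 2·0.5·0.0791 + 3·0.25·0.474 = 0.4346.

0.4346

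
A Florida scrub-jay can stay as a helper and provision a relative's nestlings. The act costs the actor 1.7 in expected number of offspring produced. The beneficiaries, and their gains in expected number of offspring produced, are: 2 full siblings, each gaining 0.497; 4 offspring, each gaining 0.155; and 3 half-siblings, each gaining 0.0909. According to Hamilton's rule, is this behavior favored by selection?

No

Hamilton's rule: the trait is favored when the sum of r·B over every recipient exceeds the actor's cost C.
r to a full sibling = 0.5 (full sibs share both parents — two paths of length 2: r = 2·(1/2)^2 = 1/2).
r to an offspring = 0.5 (one parent–offspring link: r = (1/2)^1 = 1/2).
r to a half-sibling = 0.25 (half-sibs share one parent — one path of length 2: r = (1/2)^2 = 1/4).
Summing one r·B term per recipient: 2·0.5·0.497 + 4·0.5·0.155 + 3·0.25·0.0909 = 0.875175.
0.875175 < 1.7: the indirect benefit is less than the cost.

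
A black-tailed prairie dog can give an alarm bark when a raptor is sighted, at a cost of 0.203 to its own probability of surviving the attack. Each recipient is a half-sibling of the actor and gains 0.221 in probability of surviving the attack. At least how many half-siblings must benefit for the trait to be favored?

4

r to a half-sibling = 1/4 (half-sibs share one parent — one path of length 2: r = (1/2)^2 = 1/4).
Hamilton's rule: n·r·B > C  ⇒  n > C/(r·B) = 0.203/(0.25·0.221) = 3.674.
The smallest integer exceeding 3.674 is 4.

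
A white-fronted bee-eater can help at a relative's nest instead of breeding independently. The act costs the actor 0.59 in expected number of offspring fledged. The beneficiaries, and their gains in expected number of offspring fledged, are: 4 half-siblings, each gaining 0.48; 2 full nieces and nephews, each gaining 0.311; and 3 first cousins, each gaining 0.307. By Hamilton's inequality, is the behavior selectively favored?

Hamilton's rule: the trait is favored when the sum of r·B over every recipient exceeds the actor's cost C.
r to a half-sibling = 1/4 (half-sibs share one parent — one path of length 2: r = (1/2)^2 = 1/4).
r to a full niece or nephew = 1/4 (full aunt/uncle↔niece/nephew: two paths of length 3 through the shared grandparent pair: r = 2·(1/2)^3 = 1/4).
r to a first cousin = 1/8 (first cousins share one grandparent pair — two paths of length 4: r = 2·(1/2)^4 = 1/8).
Summing one r·B term per recipient: 4·0.25·0.48 + 2·0.25·0.311 + 3·0.125·0.307 = 0.750625.
0.750625 > 0.59: the indirect benefit exceeds the cost.

Yes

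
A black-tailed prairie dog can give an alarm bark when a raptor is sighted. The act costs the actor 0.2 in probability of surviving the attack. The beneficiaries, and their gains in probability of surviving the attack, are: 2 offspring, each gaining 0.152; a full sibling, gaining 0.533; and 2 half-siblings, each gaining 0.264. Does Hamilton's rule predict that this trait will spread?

Yes

Hamilton's rule: the trait is favored when the sum of r·B over every recipient exceeds the actor's cost C.
r to an offspring = 0.5 (one parent–offspring link: r = (1/2)^1 = 1/2).
r to a full sibling = 0.5 (full sibs share both parents — two paths of length 2: r = 2·(1/2)^2 = 1/2).
r to a half-sibling = 0.25 (half-sibs share one parent — one path of length 2: r = (1/2)^2 = 1/4).
Summing one r·B term per recipient: 2·0.5·0.152 + 1·0.5·0.533 + 2·0.25·0.264 = 0.5505.
0.5505 > 0.2: the indirect benefit exceeds the cost.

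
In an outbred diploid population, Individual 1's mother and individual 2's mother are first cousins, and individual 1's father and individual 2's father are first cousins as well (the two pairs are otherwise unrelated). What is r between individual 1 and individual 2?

0.0625

With two independent routes of shared ancestry, r is the sum of the two contributions.
Individual 1 and individual 2 are related in two ways: second cousins through their mothers (r = 1/32) and second cousins through their fathers (r = 1/32).
r = 1/32 + 1/32 = 0.0625.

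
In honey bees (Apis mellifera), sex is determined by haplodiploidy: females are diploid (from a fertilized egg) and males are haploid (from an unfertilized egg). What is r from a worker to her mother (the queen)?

One meiotic link between diploid queen and diploid daughter: r = 1/2.

0.5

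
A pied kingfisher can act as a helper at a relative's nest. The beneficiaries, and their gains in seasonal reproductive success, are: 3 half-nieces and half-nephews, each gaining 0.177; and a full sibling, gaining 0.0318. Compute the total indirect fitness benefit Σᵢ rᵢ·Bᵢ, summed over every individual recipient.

0.082275

r to a half-niece or half-nephew = 0.125 (half-aunt/uncle↔niece/nephew: one path of length 3: r = (1/2)^3 = 1/8).
r to a full sibling = 1/2 (full sibs share both parents — two paths of length 2: r = 2·(1/2)^2 = 1/2).
Summing one r·B term per recipient: 3·0.125·0.177 + 1·0.5·0.0318 = 0.082275.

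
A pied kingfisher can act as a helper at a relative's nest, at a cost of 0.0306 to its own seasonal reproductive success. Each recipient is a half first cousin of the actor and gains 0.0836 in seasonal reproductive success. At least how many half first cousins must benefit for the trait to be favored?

r to a half first cousin = 1/16 (half first cousins share one grandparent — one path of length 4: r = (1/2)^4 = 1/16).
Hamilton's rule: n·r·B > C  ⇒  n > C/(r·B) = 0.0306/(0.0625·0.0836) = 5.856.
The smallest integer exceeding 5.856 is 6.

6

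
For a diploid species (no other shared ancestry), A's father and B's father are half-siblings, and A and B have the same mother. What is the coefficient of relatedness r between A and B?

0.3125

Relatedness sums over independent paths through distinct common ancestors.
A and B are related in two ways: half first cousins through their fathers (r = 1/16) and half-sibs through their shared mother (r = 1/4).
r = 1/16 + 1/4 = 0.3125.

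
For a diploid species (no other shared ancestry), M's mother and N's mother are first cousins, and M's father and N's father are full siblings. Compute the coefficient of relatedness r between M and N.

0.15625

Independent pedigree routes through distinct common ancestors add.
M and N are related in two ways: second cousins through their mothers (r = 1/32) and first cousins through their fathers (r = 1/8).
r = 1/32 + 1/8 = 0.15625.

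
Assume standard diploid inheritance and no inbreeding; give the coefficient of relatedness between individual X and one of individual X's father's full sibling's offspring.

Each parent–offspring link contributes a factor of 1/2, and independent paths through distinct common ancestors add.
First cousins share one grandparent pair — two paths of length 4: r = 2·(1/2)^4 = 1/8.

0.125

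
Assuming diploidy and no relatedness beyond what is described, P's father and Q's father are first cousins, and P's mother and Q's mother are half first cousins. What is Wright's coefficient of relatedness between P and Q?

0.046875

Wright's path rule: contributions from independent ancestry routes add.
P and Q are related in two ways: second cousins through their fathers (r = 1/32) and half second cousins through their mothers (r = 1/64).
r = 1/32 + 1/64 = 3/64 = 0.046875.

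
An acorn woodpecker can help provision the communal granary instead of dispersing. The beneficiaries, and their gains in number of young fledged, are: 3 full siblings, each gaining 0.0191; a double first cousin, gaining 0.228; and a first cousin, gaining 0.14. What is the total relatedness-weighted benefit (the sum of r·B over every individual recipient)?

0.10315

r to a full sibling = 1/2 (full sibs share both parents — two paths of length 2: r = 2·(1/2)^2 = 1/2).
r to a double first cousin = 1/4 (double first cousins share both grandparent pairs — four paths of length 4: r = 4·(1/2)^4 = 1/4).
r to a first cousin = 0.125 (first cousins share one grandparent pair — two paths of length 4: r = 2·(1/2)^4 = 1/8).
Summing one r·B term per recipient: 3·0.5·0.0191 + 1·0.25·0.228 + 1·0.125·0.14 = 0.10315.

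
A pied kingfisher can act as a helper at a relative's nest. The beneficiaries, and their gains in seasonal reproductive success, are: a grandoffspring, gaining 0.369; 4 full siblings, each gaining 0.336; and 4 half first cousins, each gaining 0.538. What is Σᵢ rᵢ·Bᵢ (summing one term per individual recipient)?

r to a grandoffspring = 0.25 (two parent–offspring links: r = (1/2)^2 = 1/4).
r to a full sibling = 0.5 (full sibs share both parents — two paths of length 2: r = 2·(1/2)^2 = 1/2).
r to a half first cousin = 1/16 (half first cousins share one grandparent — one path of length 4: r = (1/2)^4 = 1/16).
Summing one r·B term per recipient: 1·0.25·0.369 + 4·0.5·0.336 + 4·0.0625·0.538 = 0.89875.

0.89875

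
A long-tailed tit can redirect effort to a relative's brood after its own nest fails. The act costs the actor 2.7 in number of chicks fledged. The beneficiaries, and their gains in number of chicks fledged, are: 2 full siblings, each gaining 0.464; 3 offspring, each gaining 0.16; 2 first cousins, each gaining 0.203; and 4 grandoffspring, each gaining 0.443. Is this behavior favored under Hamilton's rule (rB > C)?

Hamilton's rule: the trait is favored when the sum of r·B over every recipient exceeds the actor's cost C.
r to a full sibling = 1/2 (full sibs share both parents — two paths of length 2: r = 2·(1/2)^2 = 1/2).
r to an offspring = 0.5 (one parent–offspring link: r = (1/2)^1 = 1/2).
r to a first cousin = 1/8 (first cousins share one grandparent pair — two paths of length 4: r = 2·(1/2)^4 = 1/8).
r to a grandoffspring = 0.25 (two parent–offspring links: r = (1/2)^2 = 1/4).
Summing one r·B term per recipient: 2·0.5·0.464 + 3·0.5·0.16 + 2·0.125·0.203 + 4·0.25·0.443 = 1.19775.
1.19775 < 2.7: the indirect benefit is less than the cost.

No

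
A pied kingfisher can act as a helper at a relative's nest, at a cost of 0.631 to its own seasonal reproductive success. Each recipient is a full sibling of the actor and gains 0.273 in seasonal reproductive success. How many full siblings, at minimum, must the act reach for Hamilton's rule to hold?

5

r to a full sibling = 0.5 (full sibs share both parents — two paths of length 2: r = 2·(1/2)^2 = 1/2).
Hamilton's rule: n·r·B > C  ⇒  n > C/(r·B) = 0.631/(0.5·0.273) = 4.623.
The smallest integer exceeding 4.623 is 5.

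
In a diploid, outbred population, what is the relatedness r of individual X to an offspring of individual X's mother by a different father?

0.25

Each parent–offspring link contributes a factor of 1/2, and independent paths through distinct common ancestors add.
Half-sibs share one parent — one path of length 2: r = (1/2)^2 = 1/4.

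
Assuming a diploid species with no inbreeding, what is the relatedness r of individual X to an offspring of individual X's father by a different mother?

0.25

Each parent–offspring link contributes a factor of 1/2, and independent paths through distinct common ancestors add.
Half-sibs share one parent — one path of length 2: r = (1/2)^2 = 1/4.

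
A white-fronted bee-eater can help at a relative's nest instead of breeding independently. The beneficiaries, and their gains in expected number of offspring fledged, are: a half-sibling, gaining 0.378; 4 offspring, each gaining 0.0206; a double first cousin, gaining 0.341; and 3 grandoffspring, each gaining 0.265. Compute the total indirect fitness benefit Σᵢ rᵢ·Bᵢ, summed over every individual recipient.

r to a half-sibling = 0.25 (half-sibs share one parent — one path of length 2: r = (1/2)^2 = 1/4).
r to an offspring = 1/2 (one parent–offspring link: r = (1/2)^1 = 1/2).
r to a double first cousin = 0.25 (double first cousins share both grandparent pairs — four paths of length 4: r = 4·(1/2)^4 = 1/4).
r to a grandoffspring = 0.25 (two parent–offspring links: r = (1/2)^2 = 1/4).
Summing one r·B term per recipient: 1·0.25·0.378 + 4·0.5·0.0206 + 1·0.25·0.341 + 3·0.25·0.265 = 0.4197.

0.4197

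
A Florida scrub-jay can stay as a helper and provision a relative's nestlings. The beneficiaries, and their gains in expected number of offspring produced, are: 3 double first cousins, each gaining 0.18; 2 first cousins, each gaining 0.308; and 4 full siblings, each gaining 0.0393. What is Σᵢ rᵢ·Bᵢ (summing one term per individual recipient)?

0.2906

r to a double first cousin = 0.25 (double first cousins share both grandparent pairs — four paths of length 4: r = 4·(1/2)^4 = 1/4).
r to a first cousin = 0.125 (first cousins share one grandparent pair — two paths of length 4: r = 2·(1/2)^4 = 1/8).
r to a full sibling = 1/2 (full sibs share both parents — two paths of length 2: r = 2·(1/2)^2 = 1/2).
Summing one r·B term per recipient: 3·0.25·0.18 + 2·0.125·0.308 + 4·0.5·0.0393 = 0.2906.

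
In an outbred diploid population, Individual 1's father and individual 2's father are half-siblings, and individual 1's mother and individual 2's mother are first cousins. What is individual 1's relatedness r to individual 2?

0.09375

Independent pedigree routes through distinct common ancestors add.
Individual 1 and individual 2 are related in two ways: half first cousins through their fathers (r = 1/16) and second cousins through their mothers (r = 1/32).
r = 1/16 + 1/32 = 0.09375.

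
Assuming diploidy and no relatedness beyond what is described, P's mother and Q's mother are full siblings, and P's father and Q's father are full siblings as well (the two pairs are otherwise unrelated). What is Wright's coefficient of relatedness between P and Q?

0.25

Relatedness sums over independent paths through distinct common ancestors.
P and Q are related in two ways: first cousins through their mothers (r = 1/8) and first cousins through their fathers (r = 1/8) — i.e. double first cousins.
r = 1/8 + 1/8 = 1/4 = 0.25.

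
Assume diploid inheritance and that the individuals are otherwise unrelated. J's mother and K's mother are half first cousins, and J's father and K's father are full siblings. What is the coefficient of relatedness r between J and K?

0.140625

Independent pedigree routes through distinct common ancestors add.
J and K are related in two ways: half second cousins through their mothers (r = 1/64) and first cousins through their fathers (r = 1/8).
r = 1/64 + 1/8 = 9/64 = 0.140625.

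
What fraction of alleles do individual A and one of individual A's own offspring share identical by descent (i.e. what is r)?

Each parent–offspring link contributes a factor of 1/2, and independent paths through distinct common ancestors add.
One parent–offspring link: r = (1/2)^1 = 1/2.

0.5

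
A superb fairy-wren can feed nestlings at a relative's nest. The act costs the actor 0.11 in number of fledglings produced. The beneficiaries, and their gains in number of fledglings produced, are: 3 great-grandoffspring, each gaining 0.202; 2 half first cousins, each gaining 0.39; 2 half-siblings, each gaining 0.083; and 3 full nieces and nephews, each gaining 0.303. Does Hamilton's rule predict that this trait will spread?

Hamilton's rule: the trait is favored when the sum of r·B over every recipient exceeds the actor's cost C.
r to a great-grandoffspring = 1/8 (three parent–offspring links: r = (1/2)^3 = 1/8).
r to a half first cousin = 1/16 (half first cousins share one grandparent — one path of length 4: r = (1/2)^4 = 1/16).
r to a half-sibling = 0.25 (half-sibs share one parent — one path of length 2: r = (1/2)^2 = 1/4).
r to a full niece or nephew = 1/4 (full aunt/uncle↔niece/nephew: two paths of length 3 through the shared grandparent pair: r = 2·(1/2)^3 = 1/4).
Summing one r·B term per recipient: 3·0.125·0.202 + 2·0.0625·0.39 + 2·0.25·0.083 + 3·0.25·0.303 = 0.39325.
0.39325 > 0.11: the indirect benefit exceeds the cost.

Yes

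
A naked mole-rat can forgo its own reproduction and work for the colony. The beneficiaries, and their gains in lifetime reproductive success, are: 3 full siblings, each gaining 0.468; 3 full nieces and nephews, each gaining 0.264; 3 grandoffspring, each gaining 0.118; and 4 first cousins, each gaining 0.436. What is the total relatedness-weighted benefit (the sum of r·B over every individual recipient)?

1.2065

r to a full sibling = 0.5 (full sibs share both parents — two paths of length 2: r = 2·(1/2)^2 = 1/2).
r to a full niece or nephew = 0.25 (full aunt/uncle↔niece/nephew: two paths of length 3 through the shared grandparent pair: r = 2·(1/2)^3 = 1/4).
r to a grandoffspring = 1/4 (two parent–offspring links: r = (1/2)^2 = 1/4).
r to a first cousin = 1/8 (first cousins share one grandparent pair — two paths of length 4: r = 2·(1/2)^4 = 1/8).
Summing one r·B term per recipient: 3·0.5·0.468 + 3·0.25·0.264 + 3·0.25·0.118 + 4·0.125·0.436 = 1.2065.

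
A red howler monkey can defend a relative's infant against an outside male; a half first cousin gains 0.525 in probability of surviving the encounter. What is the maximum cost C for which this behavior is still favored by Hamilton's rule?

0.0328125

r to a half first cousin = 0.0625 (half first cousins share one grandparent — one path of length 4: r = (1/2)^4 = 1/16).
Hamilton's rule: n·r·B > C, so the trait is favored while C < n·r·B = 1·0.0625·0.525 = 0.0328125.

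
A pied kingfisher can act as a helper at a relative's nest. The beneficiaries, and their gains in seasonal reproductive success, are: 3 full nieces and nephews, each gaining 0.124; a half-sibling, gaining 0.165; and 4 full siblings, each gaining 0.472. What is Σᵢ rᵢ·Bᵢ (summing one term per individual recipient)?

r to a full niece or nephew = 0.25 (full aunt/uncle↔niece/nephew: two paths of length 3 through the shared grandparent pair: r = 2·(1/2)^3 = 1/4).
r to a half-sibling = 1/4 (half-sibs share one parent — one path of length 2: r = (1/2)^2 = 1/4).
r to a full sibling = 1/2 (full sibs share both parents — two paths of length 2: r = 2·(1/2)^2 = 1/2).
Summing one r·B term per recipient: 3·0.25·0.124 + 1·0.25·0.165 + 4·0.5·0.472 = 1.07825.

1.07825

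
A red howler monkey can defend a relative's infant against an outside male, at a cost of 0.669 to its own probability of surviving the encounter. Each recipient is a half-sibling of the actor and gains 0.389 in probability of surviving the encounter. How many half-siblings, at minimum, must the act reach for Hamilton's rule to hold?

r to a half-sibling = 0.25 (half-sibs share one parent — one path of length 2: r = (1/2)^2 = 1/4).
Hamilton's rule: n·r·B > C  ⇒  n > C/(r·B) = 0.669/(0.25·0.389) = 6.879.
The smallest integer exceeding 6.879 is 7.

7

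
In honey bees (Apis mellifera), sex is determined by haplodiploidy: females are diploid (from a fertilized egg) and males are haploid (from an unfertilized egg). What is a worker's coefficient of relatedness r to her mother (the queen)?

0.5

One meiotic link between diploid queen and diploid daughter: r = 1/2.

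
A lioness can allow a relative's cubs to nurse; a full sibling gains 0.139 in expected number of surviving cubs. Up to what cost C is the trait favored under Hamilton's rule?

0.0695

r to a full sibling = 0.5 (full sibs share both parents — two paths of length 2: r = 2·(1/2)^2 = 1/2).
Hamilton's rule: n·r·B > C, so the trait is favored while C < n·r·B = 1·0.5·0.139 = 0.0695.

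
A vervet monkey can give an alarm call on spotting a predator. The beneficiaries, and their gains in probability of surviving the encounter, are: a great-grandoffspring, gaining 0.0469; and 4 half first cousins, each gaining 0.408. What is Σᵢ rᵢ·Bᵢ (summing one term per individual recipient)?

r to a great-grandoffspring = 1/8 (three parent–offspring links: r = (1/2)^3 = 1/8).
r to a half first cousin = 1/16 (half first cousins share one grandparent — one path of length 4: r = (1/2)^4 = 1/16).
Summing one r·B term per recipient: 1·0.125·0.0469 + 4·0.0625·0.408 = 0.1078625.

0.1078625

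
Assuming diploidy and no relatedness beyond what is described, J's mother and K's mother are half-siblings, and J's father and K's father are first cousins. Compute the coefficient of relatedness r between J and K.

Relatedness sums over independent paths through distinct common ancestors.
J and K are related in two ways: half first cousins through their mothers (r = 1/16) and second cousins through their fathers (r = 1/32).
r = 1/16 + 1/32 = 0.09375.

0.09375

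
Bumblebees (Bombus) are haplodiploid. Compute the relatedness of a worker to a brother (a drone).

Her haploid brother carries none of their father's genes and a random half of their mother's genome; that half matches the maternal half of her own genome with probability 1/2: r = 1/2 · 1/2 = 1/4.

0.25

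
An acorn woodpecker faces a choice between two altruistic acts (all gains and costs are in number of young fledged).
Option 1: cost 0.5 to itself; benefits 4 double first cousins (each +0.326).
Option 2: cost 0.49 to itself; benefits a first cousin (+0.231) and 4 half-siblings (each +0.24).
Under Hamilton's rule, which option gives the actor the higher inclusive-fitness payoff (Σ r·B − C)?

Option 1

Option 1: r to a double first cousin = 0.25.
Option 1: Σ r·B − C = (4·0.25·0.326) − 0.5 = -0.174.
Option 2: r to a first cousin = 0.125.
Option 2: r to a half-sibling = 0.25.
Option 2: Σ r·B − C = (1·0.125·0.231 + 4·0.25·0.24) − 0.49 = -0.221125.
Option 1 has the higher net inclusive-fitness payoff.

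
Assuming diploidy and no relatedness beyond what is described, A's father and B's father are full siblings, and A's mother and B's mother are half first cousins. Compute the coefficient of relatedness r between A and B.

0.140625

With two independent routes of shared ancestry, r is the sum of the two contributions.
A and B are related in two ways: first cousins through their fathers (r = 1/8) and half second cousins through their mothers (r = 1/64).
r = 1/8 + 1/64 = 0.140625.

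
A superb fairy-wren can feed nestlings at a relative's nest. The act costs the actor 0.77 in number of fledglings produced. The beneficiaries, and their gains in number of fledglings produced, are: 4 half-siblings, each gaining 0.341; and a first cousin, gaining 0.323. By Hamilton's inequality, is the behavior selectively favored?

No

Hamilton's rule: the trait is favored when the sum of r·B over every recipient exceeds the actor's cost C.
r to a half-sibling = 1/4 (half-sibs share one parent — one path of length 2: r = (1/2)^2 = 1/4).
r to a first cousin = 1/8 (first cousins share one grandparent pair — two paths of length 4: r = 2·(1/2)^4 = 1/8).
Summing one r·B term per recipient: 4·0.25·0.341 + 1·0.125·0.323 = 0.381375.
0.381375 < 0.77: the indirect benefit is less than the cost.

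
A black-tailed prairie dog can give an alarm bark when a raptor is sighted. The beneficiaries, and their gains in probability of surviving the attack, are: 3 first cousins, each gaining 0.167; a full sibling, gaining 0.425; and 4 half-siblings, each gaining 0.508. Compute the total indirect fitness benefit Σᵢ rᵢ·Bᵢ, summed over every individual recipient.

r to a first cousin = 1/8 (first cousins share one grandparent pair — two paths of length 4: r = 2·(1/2)^4 = 1/8).
r to a full sibling = 0.5 (full sibs share both parents — two paths of length 2: r = 2·(1/2)^2 = 1/2).
r to a half-sibling = 0.25 (half-sibs share one parent — one path of length 2: r = (1/2)^2 = 1/4).
Summing one r·B term per recipient: 3·0.125·0.167 + 1·0.5·0.425 + 4·0.25·0.508 = 0.783125.

0.783125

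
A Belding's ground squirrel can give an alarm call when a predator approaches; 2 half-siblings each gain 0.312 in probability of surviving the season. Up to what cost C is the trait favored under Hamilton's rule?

0.156

r to a half-sibling = 0.25 (half-sibs share one parent — one path of length 2: r = (1/2)^2 = 1/4).
Hamilton's rule: n·r·B > C, so the trait is favored while C < n·r·B = 2·0.25·0.312 = 0.156.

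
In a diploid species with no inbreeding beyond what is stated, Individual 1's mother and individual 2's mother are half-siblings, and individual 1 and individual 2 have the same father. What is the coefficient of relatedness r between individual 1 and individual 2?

With two independent routes of shared ancestry, r is the sum of the two contributions.
Individual 1 and individual 2 are related in two ways: half first cousins through their mothers (r = 1/16) and half-sibs through their shared father (r = 1/4).
r = 1/16 + 1/4 = 5/16 = 0.3125.

0.3125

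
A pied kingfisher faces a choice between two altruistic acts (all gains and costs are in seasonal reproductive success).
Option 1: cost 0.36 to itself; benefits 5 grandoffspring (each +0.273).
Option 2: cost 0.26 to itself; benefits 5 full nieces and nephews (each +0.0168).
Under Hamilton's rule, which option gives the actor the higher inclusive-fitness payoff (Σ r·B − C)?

Option 1

Option 1: r to a grandoffspring = 0.25.
Option 1: Σ r·B − C = (5·0.25·0.273) − 0.36 = -0.01875.
Option 2: r to a full niece or nephew = 0.25.
Option 2: Σ r·B − C = (5·0.25·0.0168) − 0.26 = -0.239.
Option 1 has the higher net inclusive-fitness payoff.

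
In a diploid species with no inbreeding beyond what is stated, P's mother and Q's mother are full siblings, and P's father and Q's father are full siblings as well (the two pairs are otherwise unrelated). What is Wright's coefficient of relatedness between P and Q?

0.25

With two independent routes of shared ancestry, r is the sum of the two contributions.
P and Q are related in two ways: first cousins through their mothers (r = 1/8) and first cousins through their fathers (r = 1/8) — i.e. double first cousins.
r = 1/8 + 1/8 = 0.25.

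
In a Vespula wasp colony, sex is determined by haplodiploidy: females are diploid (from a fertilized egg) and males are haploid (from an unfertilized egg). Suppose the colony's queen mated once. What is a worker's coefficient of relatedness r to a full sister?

0.75

Haplodiploid full sisters inherit their father's entire haploid genome identically (contributing 1/2) and on average half of their mother's contribution (1/2 · 1/2 = 1/4); r = 1/2 + 1/4 = 3/4.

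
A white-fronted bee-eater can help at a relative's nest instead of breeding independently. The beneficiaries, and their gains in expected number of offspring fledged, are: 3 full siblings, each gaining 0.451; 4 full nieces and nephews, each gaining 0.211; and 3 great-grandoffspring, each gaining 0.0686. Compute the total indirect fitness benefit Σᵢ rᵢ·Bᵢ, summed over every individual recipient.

r to a full sibling = 0.5 (full sibs share both parents — two paths of length 2: r = 2·(1/2)^2 = 1/2).
r to a full niece or nephew = 1/4 (full aunt/uncle↔niece/nephew: two paths of length 3 through the shared grandparent pair: r = 2·(1/2)^3 = 1/4).
r to a great-grandoffspring = 0.125 (three parent–offspring links: r = (1/2)^3 = 1/8).
Summing one r·B term per recipient: 3·0.5·0.451 + 4·0.25·0.211 + 3·0.125·0.0686 = 0.913225.

0.913225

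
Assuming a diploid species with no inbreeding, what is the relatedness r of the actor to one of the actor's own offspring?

Each parent–offspring link contributes a factor of 1/2, and independent paths through distinct common ancestors add.
One parent–offspring link: r = (1/2)^1 = 1/2.

0.5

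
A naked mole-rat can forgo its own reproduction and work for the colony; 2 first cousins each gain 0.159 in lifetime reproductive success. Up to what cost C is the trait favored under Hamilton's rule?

0.03975

r to a first cousin = 0.125 (first cousins share one grandparent pair — two paths of length 4: r = 2·(1/2)^4 = 1/8).
Hamilton's rule: n·r·B > C, so the trait is favored while C < n·r·B = 2·0.125·0.159 = 0.03975.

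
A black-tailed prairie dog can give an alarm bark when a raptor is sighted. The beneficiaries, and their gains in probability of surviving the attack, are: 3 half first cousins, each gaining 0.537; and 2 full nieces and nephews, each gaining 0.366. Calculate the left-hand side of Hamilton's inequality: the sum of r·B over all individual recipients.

r to a half first cousin = 1/16 (half first cousins share one grandparent — one path of length 4: r = (1/2)^4 = 1/16).
r to a full niece or nephew = 1/4 (full aunt/uncle↔niece/nephew: two paths of length 3 through the shared grandparent pair: r = 2·(1/2)^3 = 1/4).
Summing one r·B term per recipient: 3·0.0625·0.537 + 2·0.25·0.366 = 0.2836875.

0.2836875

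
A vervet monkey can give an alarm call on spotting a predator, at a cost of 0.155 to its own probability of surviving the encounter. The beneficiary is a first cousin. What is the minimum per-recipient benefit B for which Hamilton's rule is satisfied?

1.24

r to a first cousin = 1/8 (first cousins share one grandparent pair — two paths of length 4: r = 2·(1/2)^4 = 1/8).
Hamilton's rule with n recipients of equal r: n·r·B > C, so B > C/(n·r) = 0.155/(1·0.125) = 1.24.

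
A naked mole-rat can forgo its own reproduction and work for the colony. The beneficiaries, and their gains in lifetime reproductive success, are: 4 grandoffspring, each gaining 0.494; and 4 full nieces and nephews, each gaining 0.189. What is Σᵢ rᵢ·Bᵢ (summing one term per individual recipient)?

r to a grandoffspring = 1/4 (two parent–offspring links: r = (1/2)^2 = 1/4).
r to a full niece or nephew = 0.25 (full aunt/uncle↔niece/nephew: two paths of length 3 through the shared grandparent pair: r = 2·(1/2)^3 = 1/4).
Summing one r·B term per recipient: 4·0.25·0.494 + 4·0.25·0.189 = 0.683.

0.683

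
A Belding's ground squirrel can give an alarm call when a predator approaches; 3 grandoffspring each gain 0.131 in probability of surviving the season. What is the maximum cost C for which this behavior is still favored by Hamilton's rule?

r to a grandoffspring = 1/4 (two parent–offspring links: r = (1/2)^2 = 1/4).
Hamilton's rule: n·r·B > C, so the trait is favored while C < n·r·B = 3·0.25·0.131 = 0.09825.

0.09825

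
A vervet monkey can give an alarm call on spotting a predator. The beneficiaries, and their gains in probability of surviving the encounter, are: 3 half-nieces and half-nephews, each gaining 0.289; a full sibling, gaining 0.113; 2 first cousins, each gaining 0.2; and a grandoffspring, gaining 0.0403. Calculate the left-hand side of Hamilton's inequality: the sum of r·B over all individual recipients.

0.22495

r to a half-niece or half-nephew = 0.125 (half-aunt/uncle↔niece/nephew: one path of length 3: r = (1/2)^3 = 1/8).
r to a full sibling = 1/2 (full sibs share both parents — two paths of length 2: r = 2·(1/2)^2 = 1/2).
r to a first cousin = 0.125 (first cousins share one grandparent pair — two paths of length 4: r = 2·(1/2)^4 = 1/8).
r to a grandoffspring = 1/4 (two parent–offspring links: r = (1/2)^2 = 1/4).
Summing one r·B term per recipient: 3·0.125·0.289 + 1·0.5·0.113 + 2·0.125·0.2 + 1·0.25·0.0403 = 0.22495.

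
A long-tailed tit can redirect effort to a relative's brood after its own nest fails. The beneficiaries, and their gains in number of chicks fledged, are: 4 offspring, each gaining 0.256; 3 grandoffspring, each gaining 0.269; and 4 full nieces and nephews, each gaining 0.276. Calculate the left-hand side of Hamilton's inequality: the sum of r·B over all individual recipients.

0.98975

r to an offspring = 0.5 (one parent–offspring link: r = (1/2)^1 = 1/2).
r to a grandoffspring = 1/4 (two parent–offspring links: r = (1/2)^2 = 1/4).
r to a full niece or nephew = 1/4 (full aunt/uncle↔niece/nephew: two paths of length 3 through the shared grandparent pair: r = 2·(1/2)^3 = 1/4).
Summing one r·B term per recipient: 4·0.5·0.256 + 3·0.25·0.269 + 4·0.25·0.276 = 0.98975.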